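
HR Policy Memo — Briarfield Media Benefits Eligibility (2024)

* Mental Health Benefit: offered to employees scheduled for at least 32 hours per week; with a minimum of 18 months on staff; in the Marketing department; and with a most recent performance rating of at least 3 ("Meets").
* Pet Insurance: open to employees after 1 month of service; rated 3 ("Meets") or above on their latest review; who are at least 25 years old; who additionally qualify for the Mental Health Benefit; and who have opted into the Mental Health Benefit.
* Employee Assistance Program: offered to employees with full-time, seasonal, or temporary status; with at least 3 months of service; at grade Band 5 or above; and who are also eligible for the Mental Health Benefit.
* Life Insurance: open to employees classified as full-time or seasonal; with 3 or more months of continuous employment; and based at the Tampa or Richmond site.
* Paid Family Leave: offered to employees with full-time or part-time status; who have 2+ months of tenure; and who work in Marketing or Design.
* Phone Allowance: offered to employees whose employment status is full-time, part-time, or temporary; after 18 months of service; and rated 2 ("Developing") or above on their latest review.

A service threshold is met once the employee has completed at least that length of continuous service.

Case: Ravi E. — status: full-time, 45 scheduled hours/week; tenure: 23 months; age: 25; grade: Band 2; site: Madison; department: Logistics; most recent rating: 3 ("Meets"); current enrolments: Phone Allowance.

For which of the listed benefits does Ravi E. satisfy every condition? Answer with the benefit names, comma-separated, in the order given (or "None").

Mental Health Benefit — 45 hrs/wk ≥ 32 ✓; service 23 months ≥ 18 months ✓; dept Logistics ✗ → not eligible.
Pet Insurance — service 23 months ≥ 1 month ✓; rating 3 ≥ 3 ✓; age 25 ≥ 25 ✓; not eligible for Mental Health Benefit ✗ → not eligible.
Employee Assistance Program — status full-time ✓; service 23 months ≥ 3 months ✓; grade Band 2 < Band 5 ✗ → not eligible.
Life Insurance — status full-time ✓; service 23 months ≥ 3 months ✓; site Madison ✗ (not Tampa or Richmond) → not eligible.
Paid Family Leave — status full-time ✓; service 23 months ≥ 2 months ✓; dept Logistics ✗ → not eligible.
Phone Allowance — status full-time ✓; service 23 months ≥ 18 months ✓; rating 3 ≥ 2 ✓ → eligible.

Phone Allowance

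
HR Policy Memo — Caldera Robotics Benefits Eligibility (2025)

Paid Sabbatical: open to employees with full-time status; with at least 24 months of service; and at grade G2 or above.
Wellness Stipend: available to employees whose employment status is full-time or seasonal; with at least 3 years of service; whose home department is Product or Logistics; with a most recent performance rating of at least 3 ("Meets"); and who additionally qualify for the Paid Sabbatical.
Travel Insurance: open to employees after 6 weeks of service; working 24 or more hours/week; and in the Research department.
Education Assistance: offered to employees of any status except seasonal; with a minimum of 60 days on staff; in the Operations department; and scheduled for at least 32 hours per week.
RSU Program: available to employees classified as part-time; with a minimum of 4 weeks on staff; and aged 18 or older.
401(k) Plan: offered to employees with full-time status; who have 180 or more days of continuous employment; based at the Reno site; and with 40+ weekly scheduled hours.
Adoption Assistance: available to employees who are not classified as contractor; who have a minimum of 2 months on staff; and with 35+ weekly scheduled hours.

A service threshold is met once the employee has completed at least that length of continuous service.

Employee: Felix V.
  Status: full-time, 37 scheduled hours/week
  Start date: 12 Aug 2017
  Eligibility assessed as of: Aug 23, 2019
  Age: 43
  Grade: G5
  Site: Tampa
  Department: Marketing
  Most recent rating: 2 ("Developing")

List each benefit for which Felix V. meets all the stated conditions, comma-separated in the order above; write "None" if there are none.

Paid Sabbatical, Adoption Assistance

Service from 12 Aug 2017 to Aug 23, 2019: 741 days.
Paid Sabbatical — status full-time ✓; service 741 days ≥ 24 months (≈720 days) ✓; grade G5 ≥ G2 ✓ → eligible.
Wellness Stipend — status full-time ✓; service 741 days < 3 years (≈1095 days) ✗ → not eligible.
Travel Insurance — service 741 days ≥ 6 weeks (≈42 days) ✓; 37 hrs/wk ≥ 24 ✓; dept Marketing ✗ → not eligible.
Education Assistance — status full-time ✓ (not excluded); service 741 days ≥ 60 days ✓; dept Marketing ✗ → not eligible.
RSU Program — status full-time ✗ (requires part-time) → not eligible.
401(k) Plan — status full-time ✓; service 741 days ≥ 180 days ✓; site Tampa ✗ (not Reno) → not eligible.
Adoption Assistance — status full-time ✓ (not excluded); service 741 days ≥ 2 months (≈60 days) ✓; 37 hrs/wk ≥ 35 ✓ → eligible.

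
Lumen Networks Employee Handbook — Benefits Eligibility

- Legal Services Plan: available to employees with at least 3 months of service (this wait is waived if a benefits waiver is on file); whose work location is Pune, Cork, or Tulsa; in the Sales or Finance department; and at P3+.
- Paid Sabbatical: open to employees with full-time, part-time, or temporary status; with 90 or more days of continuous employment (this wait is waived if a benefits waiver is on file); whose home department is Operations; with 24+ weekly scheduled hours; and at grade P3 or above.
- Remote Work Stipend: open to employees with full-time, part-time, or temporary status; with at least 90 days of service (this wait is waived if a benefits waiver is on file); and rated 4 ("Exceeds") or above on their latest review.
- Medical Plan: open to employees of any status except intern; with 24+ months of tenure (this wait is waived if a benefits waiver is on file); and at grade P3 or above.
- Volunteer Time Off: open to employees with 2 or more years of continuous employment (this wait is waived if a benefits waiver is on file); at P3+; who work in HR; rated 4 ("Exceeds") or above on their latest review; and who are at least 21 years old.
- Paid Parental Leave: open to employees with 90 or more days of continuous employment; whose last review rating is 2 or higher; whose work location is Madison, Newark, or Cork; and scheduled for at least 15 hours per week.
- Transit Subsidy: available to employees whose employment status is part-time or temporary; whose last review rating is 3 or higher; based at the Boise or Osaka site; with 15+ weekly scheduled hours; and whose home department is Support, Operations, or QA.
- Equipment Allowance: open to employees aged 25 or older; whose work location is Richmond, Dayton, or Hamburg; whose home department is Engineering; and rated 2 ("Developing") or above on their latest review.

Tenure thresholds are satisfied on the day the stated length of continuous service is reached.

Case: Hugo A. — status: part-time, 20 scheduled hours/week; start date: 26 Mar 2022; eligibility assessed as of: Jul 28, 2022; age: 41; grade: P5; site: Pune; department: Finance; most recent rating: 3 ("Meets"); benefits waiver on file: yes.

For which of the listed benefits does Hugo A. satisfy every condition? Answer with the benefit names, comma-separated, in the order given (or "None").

Legal Services Plan, Medical Plan

Service from 26 Mar 2022 to Jul 28, 2022: 124 days.
Legal Services Plan — benefits waiver on file ✓; site Pune ✓; dept Finance ✓; grade P5 ≥ P3 ✓ → eligible.
Paid Sabbatical — status part-time ✓; benefits waiver on file ✓; dept Finance ✗ → not eligible.
Remote Work Stipend — status part-time ✓; benefits waiver on file ✓; rating 3 < 4 ✗ → not eligible.
Medical Plan — status part-time ✓ (not excluded); benefits waiver on file ✓; grade P5 ≥ P3 ✓ → eligible.
Volunteer Time Off — benefits waiver on file ✓; grade P5 ≥ P3 ✓; dept Finance ✗ → not eligible.
Paid Parental Leave — service 124 days ≥ 90 days ✓; rating 3 ≥ 2 ✓; site Pune ✗ (not Madison, Newark, or Cork) → not eligible.
Transit Subsidy — status part-time ✓; rating 3 ≥ 3 ✓; site Pune ✗ (not Boise or Osaka) → not eligible.
Equipment Allowance — age 41 ≥ 25 ✓; site Pune ✗ (not Richmond, Dayton, or Hamburg) → not eligible.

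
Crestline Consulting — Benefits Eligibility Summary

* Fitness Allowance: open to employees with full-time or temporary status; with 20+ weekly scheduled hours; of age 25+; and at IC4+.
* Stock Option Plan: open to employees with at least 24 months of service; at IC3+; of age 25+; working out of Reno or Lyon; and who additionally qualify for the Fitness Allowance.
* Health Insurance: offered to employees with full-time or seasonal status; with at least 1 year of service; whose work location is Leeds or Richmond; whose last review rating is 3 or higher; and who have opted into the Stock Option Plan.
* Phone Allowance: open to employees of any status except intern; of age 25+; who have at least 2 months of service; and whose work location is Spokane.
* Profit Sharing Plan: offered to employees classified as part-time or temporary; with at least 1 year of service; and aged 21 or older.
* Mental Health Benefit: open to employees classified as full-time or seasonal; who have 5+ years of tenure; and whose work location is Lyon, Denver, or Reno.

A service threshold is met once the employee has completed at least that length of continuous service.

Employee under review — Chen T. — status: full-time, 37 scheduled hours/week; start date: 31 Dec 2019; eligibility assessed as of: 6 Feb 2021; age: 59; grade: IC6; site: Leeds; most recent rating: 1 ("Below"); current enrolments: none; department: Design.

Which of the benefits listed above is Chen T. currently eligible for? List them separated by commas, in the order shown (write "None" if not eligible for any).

Service from 31 Dec 2019 to 6 Feb 2021: 403 days.
Fitness Allowance — status full-time ✓; 37 hrs/wk ≥ 20 ✓; age 59 ≥ 25 ✓; grade IC6 ≥ IC4 ✓ → eligible.
Stock Option Plan — service 403 days < 24 months (≈720 days) ✗ → not eligible.
Health Insurance — status full-time ✓; service 403 days ≥ 1 year (≈365 days) ✓; site Leeds ✓; rating 1 < 3 ✗ → not eligible.
Phone Allowance — status full-time ✓ (not excluded); age 59 ≥ 25 ✓; service 403 days ≥ 2 months (≈60 days) ✓; site Leeds ✗ (not Spokane) → not eligible.
Profit Sharing Plan — status full-time ✗ (requires part-time or temporary) → not eligible.
Mental Health Benefit — status full-time ✓; service 403 days < 5 years (≈1825 days) ✗ → not eligible.

Fitness Allowance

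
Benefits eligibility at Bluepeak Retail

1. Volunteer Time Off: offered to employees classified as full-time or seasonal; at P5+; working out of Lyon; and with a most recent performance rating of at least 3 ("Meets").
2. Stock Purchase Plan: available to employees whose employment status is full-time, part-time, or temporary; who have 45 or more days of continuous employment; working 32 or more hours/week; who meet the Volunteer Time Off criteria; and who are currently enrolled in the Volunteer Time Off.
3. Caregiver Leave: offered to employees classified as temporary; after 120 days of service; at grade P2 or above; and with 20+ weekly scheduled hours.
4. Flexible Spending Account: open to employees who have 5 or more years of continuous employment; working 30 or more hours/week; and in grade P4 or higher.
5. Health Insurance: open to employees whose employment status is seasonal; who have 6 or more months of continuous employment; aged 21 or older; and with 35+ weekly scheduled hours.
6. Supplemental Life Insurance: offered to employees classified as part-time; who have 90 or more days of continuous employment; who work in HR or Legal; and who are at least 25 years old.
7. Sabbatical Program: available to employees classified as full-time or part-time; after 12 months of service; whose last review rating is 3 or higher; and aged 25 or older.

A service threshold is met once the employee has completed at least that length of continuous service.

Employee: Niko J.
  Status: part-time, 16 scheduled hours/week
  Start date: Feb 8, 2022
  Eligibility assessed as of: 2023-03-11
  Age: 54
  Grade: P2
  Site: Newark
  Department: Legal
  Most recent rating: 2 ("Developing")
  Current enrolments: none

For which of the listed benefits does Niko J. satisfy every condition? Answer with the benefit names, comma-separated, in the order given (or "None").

Supplemental Life Insurance

Service from Feb 8, 2022 to 2023-03-11: 396 days.
Volunteer Time Off — status part-time ✗ (requires full-time or seasonal) → not eligible.
Stock Purchase Plan — status part-time ✓; service 396 days ≥ 45 days ✓; 16 hrs/wk < 32 ✗ → not eligible.
Caregiver Leave — status part-time ✗ (requires temporary) → not eligible.
Flexible Spending Account — service 396 days < 5 years (≈1825 days) ✗ → not eligible.
Health Insurance — status part-time ✗ (requires seasonal) → not eligible.
Supplemental Life Insurance — status part-time ✓; service 396 days ≥ 90 days ✓; dept Legal ✓; age 54 ≥ 25 ✓ → eligible.
Sabbatical Program — status part-time ✓; service 396 days ≥ 12 months (≈360 days) ✓; rating 2 < 3 ✗ → not eligible.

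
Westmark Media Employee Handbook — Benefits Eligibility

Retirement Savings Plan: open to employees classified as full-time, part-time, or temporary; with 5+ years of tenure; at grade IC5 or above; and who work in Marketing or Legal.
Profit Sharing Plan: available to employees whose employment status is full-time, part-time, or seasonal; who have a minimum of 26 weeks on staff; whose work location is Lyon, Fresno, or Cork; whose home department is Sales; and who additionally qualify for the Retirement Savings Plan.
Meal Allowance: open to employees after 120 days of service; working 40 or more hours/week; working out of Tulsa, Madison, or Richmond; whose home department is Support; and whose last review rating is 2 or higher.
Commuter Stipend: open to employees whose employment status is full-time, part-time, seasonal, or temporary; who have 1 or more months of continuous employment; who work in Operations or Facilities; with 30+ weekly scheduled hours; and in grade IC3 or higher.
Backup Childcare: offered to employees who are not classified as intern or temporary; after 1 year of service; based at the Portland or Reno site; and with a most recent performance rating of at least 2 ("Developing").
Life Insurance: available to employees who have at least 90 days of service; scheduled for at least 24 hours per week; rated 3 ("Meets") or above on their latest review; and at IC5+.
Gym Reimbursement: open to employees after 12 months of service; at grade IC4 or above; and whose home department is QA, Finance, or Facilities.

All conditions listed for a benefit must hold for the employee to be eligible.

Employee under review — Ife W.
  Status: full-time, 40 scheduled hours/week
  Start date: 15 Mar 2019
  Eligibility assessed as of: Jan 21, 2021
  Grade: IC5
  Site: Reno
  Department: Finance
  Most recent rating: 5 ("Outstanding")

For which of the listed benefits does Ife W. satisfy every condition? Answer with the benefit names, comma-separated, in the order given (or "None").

Backup Childcare, Life Insurance, Gym Reimbursement

Service from 15 Mar 2019 to Jan 21, 2021: 678 days.
Retirement Savings Plan — status full-time ✓; service 678 days < 5 years (≈1825 days) ✗ → not eligible.
Profit Sharing Plan — status full-time ✓; service 678 days ≥ 26 weeks (≈182 days) ✓; site Reno ✗ (not Lyon, Fresno, or Cork) → not eligible.
Meal Allowance — service 678 days ≥ 120 days ✓; 40 hrs/wk ≥ 40 ✓; site Reno ✗ (not Tulsa, Madison, or Richmond) → not eligible.
Commuter Stipend — status full-time ✓; service 678 days ≥ 1 month (≈30 days) ✓; dept Finance ✗ → not eligible.
Backup Childcare — status full-time ✓ (not excluded); service 678 days ≥ 1 year (≈365 days) ✓; site Reno ✓; rating 5 ≥ 2 ✓ → eligible.
Life Insurance — service 678 days ≥ 90 days ✓; 40 hrs/wk ≥ 24 ✓; rating 5 ≥ 3 ✓; grade IC5 ≥ IC5 ✓ → eligible.
Gym Reimbursement — service 678 days ≥ 12 months (≈360 days) ✓; grade IC5 ≥ IC4 ✓; dept Finance ✓ → eligible.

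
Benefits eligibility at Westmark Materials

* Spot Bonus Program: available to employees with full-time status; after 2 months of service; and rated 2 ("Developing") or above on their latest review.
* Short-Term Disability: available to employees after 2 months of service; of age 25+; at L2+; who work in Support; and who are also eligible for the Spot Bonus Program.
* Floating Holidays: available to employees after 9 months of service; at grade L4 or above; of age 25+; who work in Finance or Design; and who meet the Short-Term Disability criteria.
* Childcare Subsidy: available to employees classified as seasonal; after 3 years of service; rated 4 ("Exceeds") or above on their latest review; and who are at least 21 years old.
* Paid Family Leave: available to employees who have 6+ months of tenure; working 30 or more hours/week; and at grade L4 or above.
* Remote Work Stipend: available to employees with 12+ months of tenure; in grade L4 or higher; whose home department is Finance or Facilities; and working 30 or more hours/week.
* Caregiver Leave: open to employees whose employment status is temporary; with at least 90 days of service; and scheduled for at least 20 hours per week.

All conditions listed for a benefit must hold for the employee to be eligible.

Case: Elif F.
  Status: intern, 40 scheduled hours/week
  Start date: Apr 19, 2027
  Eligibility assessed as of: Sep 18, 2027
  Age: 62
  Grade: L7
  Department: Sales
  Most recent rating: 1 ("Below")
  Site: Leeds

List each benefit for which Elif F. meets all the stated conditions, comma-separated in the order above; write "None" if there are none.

Service from Apr 19, 2027 to Sep 18, 2027: 152 days.
Spot Bonus Program — status intern ✗ (requires full-time) → not eligible.
Short-Term Disability — service 152 days ≥ 2 months (≈60 days) ✓; age 62 ≥ 25 ✓; grade L7 ≥ L2 ✓; dept Sales ✗ → not eligible.
Floating Holidays — service 152 days < 9 months (≈270 days) ✗ → not eligible.
Childcare Subsidy — status intern ✗ (requires seasonal) → not eligible.
Paid Family Leave — service 152 days < 6 months (≈180 days) ✗ → not eligible.
Remote Work Stipend — service 152 days < 12 months (≈360 days) ✗ → not eligible.
Caregiver Leave — status intern ✗ (requires temporary) → not eligible.

None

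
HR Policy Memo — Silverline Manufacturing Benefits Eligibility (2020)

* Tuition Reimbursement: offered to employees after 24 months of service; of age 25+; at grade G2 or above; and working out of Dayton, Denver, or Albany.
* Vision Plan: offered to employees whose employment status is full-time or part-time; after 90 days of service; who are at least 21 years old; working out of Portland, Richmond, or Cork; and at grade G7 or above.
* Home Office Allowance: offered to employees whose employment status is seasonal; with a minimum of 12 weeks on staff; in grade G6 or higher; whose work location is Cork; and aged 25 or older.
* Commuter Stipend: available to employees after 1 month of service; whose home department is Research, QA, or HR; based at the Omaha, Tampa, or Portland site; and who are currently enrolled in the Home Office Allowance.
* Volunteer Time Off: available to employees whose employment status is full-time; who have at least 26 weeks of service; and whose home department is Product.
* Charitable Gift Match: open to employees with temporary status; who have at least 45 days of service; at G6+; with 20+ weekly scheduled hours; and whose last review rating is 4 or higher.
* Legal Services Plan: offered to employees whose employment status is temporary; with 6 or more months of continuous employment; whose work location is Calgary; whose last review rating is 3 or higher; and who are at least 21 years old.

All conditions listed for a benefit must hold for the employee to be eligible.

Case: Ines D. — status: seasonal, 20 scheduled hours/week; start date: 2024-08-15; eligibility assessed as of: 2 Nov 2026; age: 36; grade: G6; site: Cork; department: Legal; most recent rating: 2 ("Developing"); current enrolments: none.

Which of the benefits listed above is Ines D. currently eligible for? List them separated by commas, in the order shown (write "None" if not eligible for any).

Service from 2024-08-15 to 2 Nov 2026: 809 days.
Tuition Reimbursement — service 809 days ≥ 24 months (≈720 days) ✓; age 36 ≥ 25 ✓; grade G6 ≥ G2 ✓; site Cork ✗ (not Dayton, Denver, or Albany) → not eligible.
Vision Plan — status seasonal ✗ (requires full-time or part-time) → not eligible.
Home Office Allowance — status seasonal ✓; service 809 days ≥ 12 weeks (≈84 days) ✓; grade G6 ≥ G6 ✓; site Cork ✓; age 36 ≥ 25 ✓ → eligible.
Commuter Stipend — service 809 days ≥ 1 month (≈30 days) ✓; dept Legal ✗ → not eligible.
Volunteer Time Off — status seasonal ✗ (requires full-time) → not eligible.
Charitable Gift Match — status seasonal ✗ (requires temporary) → not eligible.
Legal Services Plan — status seasonal ✗ (requires temporary) → not eligible.

Home Office Allowance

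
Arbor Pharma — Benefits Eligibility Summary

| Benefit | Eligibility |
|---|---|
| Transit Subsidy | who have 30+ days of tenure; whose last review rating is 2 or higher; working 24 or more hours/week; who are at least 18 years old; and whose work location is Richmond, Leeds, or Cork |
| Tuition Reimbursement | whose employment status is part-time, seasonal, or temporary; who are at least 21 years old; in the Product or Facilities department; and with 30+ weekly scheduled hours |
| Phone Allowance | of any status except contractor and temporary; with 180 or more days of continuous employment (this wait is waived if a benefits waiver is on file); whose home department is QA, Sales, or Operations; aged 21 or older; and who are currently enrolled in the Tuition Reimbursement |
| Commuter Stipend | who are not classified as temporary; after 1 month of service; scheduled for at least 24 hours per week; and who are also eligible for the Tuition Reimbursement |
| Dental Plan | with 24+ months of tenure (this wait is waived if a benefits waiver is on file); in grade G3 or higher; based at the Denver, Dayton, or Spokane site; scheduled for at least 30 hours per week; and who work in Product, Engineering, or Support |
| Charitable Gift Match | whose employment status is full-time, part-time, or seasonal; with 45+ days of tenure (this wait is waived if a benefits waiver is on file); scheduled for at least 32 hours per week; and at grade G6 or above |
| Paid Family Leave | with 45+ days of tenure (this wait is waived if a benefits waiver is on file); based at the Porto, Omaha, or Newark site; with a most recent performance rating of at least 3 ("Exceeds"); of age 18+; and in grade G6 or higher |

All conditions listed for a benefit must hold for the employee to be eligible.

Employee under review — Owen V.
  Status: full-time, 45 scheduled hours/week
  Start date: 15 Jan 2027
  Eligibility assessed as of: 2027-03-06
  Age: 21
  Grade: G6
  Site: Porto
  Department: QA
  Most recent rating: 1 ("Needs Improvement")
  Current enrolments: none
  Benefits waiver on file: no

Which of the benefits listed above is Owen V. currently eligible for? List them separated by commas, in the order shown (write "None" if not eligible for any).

Service from 15 Jan 2027 to 2027-03-06: 50 days.
Transit Subsidy — service 50 days ≥ 30 days ✓; rating 1 < 2 ✗ → not eligible.
Tuition Reimbursement — status full-time ✗ (requires part-time, seasonal, or temporary) → not eligible.
Phone Allowance — status full-time ✓ (not excluded); no waiver, service 50 days < 180 days ✗ → not eligible.
Commuter Stipend — status full-time ✓ (not excluded); service 50 days ≥ 1 month (≈30 days) ✓; 45 hrs/wk ≥ 24 ✓; not eligible for Tuition Reimbursement ✗ → not eligible.
Dental Plan — no waiver, service 50 days < 24 months (≈720 days) ✗ → not eligible.
Charitable Gift Match — status full-time ✓; no waiver, service 50 days ≥ 45 days ✓; 45 hrs/wk ≥ 32 ✓; grade G6 ≥ G6 ✓ → eligible.
Paid Family Leave — no waiver, service 50 days ≥ 45 days ✓; site Porto ✓; rating 1 < 3 ✗ → not eligible.

Charitable Gift Match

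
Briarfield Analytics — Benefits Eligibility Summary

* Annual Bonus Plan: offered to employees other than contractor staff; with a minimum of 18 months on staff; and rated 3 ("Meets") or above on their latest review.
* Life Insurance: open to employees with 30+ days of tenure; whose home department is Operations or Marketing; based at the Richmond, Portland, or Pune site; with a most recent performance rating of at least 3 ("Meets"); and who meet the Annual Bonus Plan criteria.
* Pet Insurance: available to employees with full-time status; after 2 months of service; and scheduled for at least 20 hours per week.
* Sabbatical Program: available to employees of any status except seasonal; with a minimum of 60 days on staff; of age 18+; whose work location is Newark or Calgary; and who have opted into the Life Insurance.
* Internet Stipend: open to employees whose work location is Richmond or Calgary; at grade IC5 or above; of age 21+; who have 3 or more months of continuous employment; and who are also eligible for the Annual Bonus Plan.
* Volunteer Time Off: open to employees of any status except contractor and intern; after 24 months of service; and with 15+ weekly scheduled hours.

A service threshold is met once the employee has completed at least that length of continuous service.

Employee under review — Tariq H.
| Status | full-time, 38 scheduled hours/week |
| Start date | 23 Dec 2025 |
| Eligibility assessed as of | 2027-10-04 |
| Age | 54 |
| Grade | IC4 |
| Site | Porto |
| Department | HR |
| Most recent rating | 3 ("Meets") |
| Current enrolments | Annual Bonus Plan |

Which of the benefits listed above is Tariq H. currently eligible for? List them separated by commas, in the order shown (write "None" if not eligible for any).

Service from 23 Dec 2025 to 2027-10-04: 650 days.
Annual Bonus Plan — status full-time ✓ (not excluded); service 650 days ≥ 18 months (≈540 days) ✓; rating 3 ≥ 3 ✓ → eligible.
Life Insurance — service 650 days ≥ 30 days ✓; dept HR ✗ → not eligible.
Pet Insurance — status full-time ✓; service 650 days ≥ 2 months (≈60 days) ✓; 38 hrs/wk ≥ 20 ✓ → eligible.
Sabbatical Program — status full-time ✓ (not excluded); service 650 days ≥ 60 days ✓; age 54 ≥ 18 ✓; site Porto ✗ (not Newark or Calgary) → not eligible.
Internet Stipend — site Porto ✗ (not Richmond or Calgary) → not eligible.
Volunteer Time Off — status full-time ✓ (not excluded); service 650 days < 24 months (≈720 days) ✗ → not eligible.

Annual Bonus Plan, Pet Insurance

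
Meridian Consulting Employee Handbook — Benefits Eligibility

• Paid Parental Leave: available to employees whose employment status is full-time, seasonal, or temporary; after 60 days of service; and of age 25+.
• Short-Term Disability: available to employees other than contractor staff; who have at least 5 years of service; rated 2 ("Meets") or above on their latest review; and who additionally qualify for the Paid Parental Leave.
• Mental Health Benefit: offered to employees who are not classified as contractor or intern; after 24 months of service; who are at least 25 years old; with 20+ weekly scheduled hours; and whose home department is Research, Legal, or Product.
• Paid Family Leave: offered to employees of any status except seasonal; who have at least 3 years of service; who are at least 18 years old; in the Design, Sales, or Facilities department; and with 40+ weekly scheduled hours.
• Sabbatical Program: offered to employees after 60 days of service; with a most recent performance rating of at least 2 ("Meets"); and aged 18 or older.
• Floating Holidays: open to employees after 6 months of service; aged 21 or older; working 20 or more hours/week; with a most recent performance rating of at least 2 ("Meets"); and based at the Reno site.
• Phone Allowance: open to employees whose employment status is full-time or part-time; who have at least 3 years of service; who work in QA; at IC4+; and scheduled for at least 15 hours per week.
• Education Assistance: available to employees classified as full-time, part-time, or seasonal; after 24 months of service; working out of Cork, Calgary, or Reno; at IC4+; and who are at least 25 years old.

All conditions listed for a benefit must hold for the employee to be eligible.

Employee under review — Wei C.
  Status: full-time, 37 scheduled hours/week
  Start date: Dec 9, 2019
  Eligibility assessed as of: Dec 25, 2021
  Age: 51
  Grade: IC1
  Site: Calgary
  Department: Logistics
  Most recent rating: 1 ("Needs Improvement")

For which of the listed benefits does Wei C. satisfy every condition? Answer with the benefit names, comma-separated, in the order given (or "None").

Paid Parental Leave

Service from Dec 9, 2019 to Dec 25, 2021: 747 days.
Paid Parental Leave — status full-time ✓; service 747 days ≥ 60 days ✓; age 51 ≥ 25 ✓ → eligible.
Short-Term Disability — status full-time ✓ (not excluded); service 747 days < 5 years (≈1825 days) ✗ → not eligible.
Mental Health Benefit — status full-time ✓ (not excluded); service 747 days ≥ 24 months (≈720 days) ✓; age 51 ≥ 25 ✓; 37 hrs/wk ≥ 20 ✓; dept Logistics ✗ → not eligible.
Paid Family Leave — status full-time ✓ (not excluded); service 747 days < 3 years (≈1095 days) ✗ → not eligible.
Sabbatical Program — service 747 days ≥ 60 days ✓; rating 1 < 2 ✗ → not eligible.
Floating Holidays — service 747 days ≥ 6 months (≈180 days) ✓; age 51 ≥ 21 ✓; 37 hrs/wk ≥ 20 ✓; rating 1 < 2 ✗ → not eligible.
Phone Allowance — status full-time ✓; service 747 days < 3 years (≈1095 days) ✗ → not eligible.
Education Assistance — status full-time ✓; service 747 days ≥ 24 months (≈720 days) ✓; site Calgary ✓; grade IC1 < IC4 ✗ → not eligible.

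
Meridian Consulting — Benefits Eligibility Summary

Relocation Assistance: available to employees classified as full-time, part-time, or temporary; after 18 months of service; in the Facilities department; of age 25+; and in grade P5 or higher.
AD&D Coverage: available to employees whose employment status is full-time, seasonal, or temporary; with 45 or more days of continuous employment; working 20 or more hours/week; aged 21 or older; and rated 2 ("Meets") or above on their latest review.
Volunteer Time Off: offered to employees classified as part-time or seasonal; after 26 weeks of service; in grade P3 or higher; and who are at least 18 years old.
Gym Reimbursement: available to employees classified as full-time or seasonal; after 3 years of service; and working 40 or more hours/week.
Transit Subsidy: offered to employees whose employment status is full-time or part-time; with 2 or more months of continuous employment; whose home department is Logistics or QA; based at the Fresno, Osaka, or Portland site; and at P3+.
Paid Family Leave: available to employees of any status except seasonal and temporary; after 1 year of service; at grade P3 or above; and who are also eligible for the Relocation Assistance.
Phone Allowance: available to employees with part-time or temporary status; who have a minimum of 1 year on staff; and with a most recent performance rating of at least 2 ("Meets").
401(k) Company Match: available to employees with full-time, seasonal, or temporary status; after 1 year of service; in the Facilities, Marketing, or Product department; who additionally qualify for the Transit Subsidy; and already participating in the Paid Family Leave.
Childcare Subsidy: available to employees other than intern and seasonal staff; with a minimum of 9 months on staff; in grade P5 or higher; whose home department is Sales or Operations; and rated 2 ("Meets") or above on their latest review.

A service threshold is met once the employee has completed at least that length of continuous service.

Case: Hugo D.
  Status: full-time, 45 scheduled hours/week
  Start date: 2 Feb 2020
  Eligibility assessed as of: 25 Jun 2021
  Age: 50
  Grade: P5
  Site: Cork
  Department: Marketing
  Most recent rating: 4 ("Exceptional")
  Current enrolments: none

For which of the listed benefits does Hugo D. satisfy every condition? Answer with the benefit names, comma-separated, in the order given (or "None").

AD&D Coverage

Service from 2 Feb 2020 to 25 Jun 2021: 509 days.
Relocation Assistance — status full-time ✓; service 509 days < 18 months (≈540 days) ✗ → not eligible.
AD&D Coverage — status full-time ✓; service 509 days ≥ 45 days ✓; 45 hrs/wk ≥ 20 ✓; age 50 ≥ 21 ✓; rating 4 ≥ 2 ✓ → eligible.
Volunteer Time Off — status full-time ✗ (requires part-time or seasonal) → not eligible.
Gym Reimbursement — status full-time ✓; service 509 days < 3 years (≈1095 days) ✗ → not eligible.
Transit Subsidy — status full-time ✓; service 509 days ≥ 2 months (≈60 days) ✓; dept Marketing ✗ → not eligible.
Paid Family Leave — status full-time ✓ (not excluded); service 509 days ≥ 1 year (≈365 days) ✓; grade P5 ≥ P3 ✓; not eligible for Relocation Assistance ✗ → not eligible.
Phone Allowance — status full-time ✗ (requires part-time or temporary) → not eligible.
401(k) Company Match — status full-time ✓; service 509 days ≥ 1 year (≈365 days) ✓; dept Marketing ✓; not eligible for Transit Subsidy ✗ → not eligible.
Childcare Subsidy — status full-time ✓ (not excluded); service 509 days ≥ 9 months (≈270 days) ✓; grade P5 ≥ P5 ✓; dept Marketing ✗ → not eligible.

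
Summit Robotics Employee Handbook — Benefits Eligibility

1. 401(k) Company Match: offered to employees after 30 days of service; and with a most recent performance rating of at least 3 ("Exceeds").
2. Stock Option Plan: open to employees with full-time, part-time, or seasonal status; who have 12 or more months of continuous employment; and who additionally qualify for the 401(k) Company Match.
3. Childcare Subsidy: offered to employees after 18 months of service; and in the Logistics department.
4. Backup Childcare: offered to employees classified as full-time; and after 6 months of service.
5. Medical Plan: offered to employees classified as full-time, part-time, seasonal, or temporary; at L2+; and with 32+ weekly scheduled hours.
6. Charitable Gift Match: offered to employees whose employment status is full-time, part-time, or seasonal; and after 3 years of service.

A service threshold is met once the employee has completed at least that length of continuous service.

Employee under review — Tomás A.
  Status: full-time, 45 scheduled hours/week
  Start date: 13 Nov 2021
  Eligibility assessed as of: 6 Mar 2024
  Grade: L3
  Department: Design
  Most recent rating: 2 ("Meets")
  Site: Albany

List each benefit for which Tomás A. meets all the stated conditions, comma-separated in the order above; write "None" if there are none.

Backup Childcare, Medical Plan

Service from 13 Nov 2021 to 6 Mar 2024: 844 days.
401(k) Company Match — service 844 days ≥ 30 days ✓; rating 2 < 3 ✗ → not eligible.
Stock Option Plan — status full-time ✓; service 844 days ≥ 12 months (≈360 days) ✓; not eligible for 401(k) Company Match ✗ → not eligible.
Childcare Subsidy — service 844 days ≥ 18 months (≈540 days) ✓; dept Design ✗ → not eligible.
Backup Childcare — status full-time ✓; service 844 days ≥ 6 months (≈180 days) ✓ → eligible.
Medical Plan — status full-time ✓; grade L3 ≥ L2 ✓; 45 hrs/wk ≥ 32 ✓ → eligible.
Charitable Gift Match — status full-time ✓; service 844 days < 3 years (≈1095 days) ✗ → not eligible.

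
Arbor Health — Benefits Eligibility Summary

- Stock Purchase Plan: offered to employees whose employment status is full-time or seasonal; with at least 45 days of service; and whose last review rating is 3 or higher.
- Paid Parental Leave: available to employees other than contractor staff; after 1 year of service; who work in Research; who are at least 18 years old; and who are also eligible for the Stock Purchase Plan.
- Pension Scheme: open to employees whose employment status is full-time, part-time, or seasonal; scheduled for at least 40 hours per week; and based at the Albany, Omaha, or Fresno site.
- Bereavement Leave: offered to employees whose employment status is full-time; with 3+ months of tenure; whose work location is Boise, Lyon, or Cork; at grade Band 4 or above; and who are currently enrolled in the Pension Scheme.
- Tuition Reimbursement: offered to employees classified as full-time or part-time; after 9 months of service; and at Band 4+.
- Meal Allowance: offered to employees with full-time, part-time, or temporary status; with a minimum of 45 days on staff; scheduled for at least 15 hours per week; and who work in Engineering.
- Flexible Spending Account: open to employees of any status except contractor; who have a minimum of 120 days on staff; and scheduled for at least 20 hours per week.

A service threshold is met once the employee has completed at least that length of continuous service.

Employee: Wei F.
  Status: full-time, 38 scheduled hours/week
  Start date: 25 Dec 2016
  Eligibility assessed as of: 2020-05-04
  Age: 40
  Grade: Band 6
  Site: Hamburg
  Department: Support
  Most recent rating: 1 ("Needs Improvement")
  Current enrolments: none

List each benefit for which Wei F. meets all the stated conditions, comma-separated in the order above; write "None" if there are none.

Tuition Reimbursement, Flexible Spending Account

Service from 25 Dec 2016 to 2020-05-04: 1226 days.
Stock Purchase Plan — status full-time ✓; service 1226 days ≥ 45 days ✓; rating 1 < 3 ✗ → not eligible.
Paid Parental Leave — status full-time ✓ (not excluded); service 1226 days ≥ 1 year (≈365 days) ✓; dept Support ✗ → not eligible.
Pension Scheme — status full-time ✓; 38 hrs/wk < 40 ✗ → not eligible.
Bereavement Leave — status full-time ✓; service 1226 days ≥ 3 months (≈90 days) ✓; site Hamburg ✗ (not Boise, Lyon, or Cork) → not eligible.
Tuition Reimbursement — status full-time ✓; service 1226 days ≥ 9 months (≈270 days) ✓; grade Band 6 ≥ Band 4 ✓ → eligible.
Meal Allowance — status full-time ✓; service 1226 days ≥ 45 days ✓; 38 hrs/wk ≥ 15 ✓; dept Support ✗ → not eligible.
Flexible Spending Account — status full-time ✓ (not excluded); service 1226 days ≥ 120 days ✓; 38 hrs/wk ≥ 20 ✓ → eligible.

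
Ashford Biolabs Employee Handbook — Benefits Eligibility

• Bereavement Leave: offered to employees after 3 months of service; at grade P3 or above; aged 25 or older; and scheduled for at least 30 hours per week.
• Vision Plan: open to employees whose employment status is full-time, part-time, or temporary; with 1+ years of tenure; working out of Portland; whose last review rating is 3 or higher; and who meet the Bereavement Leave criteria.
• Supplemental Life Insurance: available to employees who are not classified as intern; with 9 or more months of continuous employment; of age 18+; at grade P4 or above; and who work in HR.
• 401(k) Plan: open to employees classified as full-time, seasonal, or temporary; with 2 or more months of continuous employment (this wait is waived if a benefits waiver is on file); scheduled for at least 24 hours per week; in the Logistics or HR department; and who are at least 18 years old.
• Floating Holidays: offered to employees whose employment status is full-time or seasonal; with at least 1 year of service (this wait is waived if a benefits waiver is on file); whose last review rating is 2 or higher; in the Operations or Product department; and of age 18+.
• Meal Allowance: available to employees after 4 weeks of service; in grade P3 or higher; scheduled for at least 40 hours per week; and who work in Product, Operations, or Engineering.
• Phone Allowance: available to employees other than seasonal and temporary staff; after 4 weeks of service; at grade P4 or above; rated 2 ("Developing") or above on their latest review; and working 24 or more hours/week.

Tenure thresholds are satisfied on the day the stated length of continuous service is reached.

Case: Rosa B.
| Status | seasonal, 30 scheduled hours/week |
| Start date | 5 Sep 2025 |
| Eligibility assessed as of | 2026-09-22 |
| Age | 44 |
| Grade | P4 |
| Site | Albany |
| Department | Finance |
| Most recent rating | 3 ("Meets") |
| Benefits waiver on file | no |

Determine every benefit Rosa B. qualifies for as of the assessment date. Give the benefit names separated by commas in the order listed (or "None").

Service from 5 Sep 2025 to 2026-09-22: 382 days.
Bereavement Leave — service 382 days ≥ 3 months (≈90 days) ✓; grade P4 ≥ P3 ✓; age 44 ≥ 25 ✓; 30 hrs/wk ≥ 30 ✓ → eligible.
Vision Plan — status seasonal ✗ (requires full-time, part-time, or temporary) → not eligible.
Supplemental Life Insurance — status seasonal ✓ (not excluded); service 382 days ≥ 9 months (≈270 days) ✓; age 44 ≥ 18 ✓; grade P4 ≥ P4 ✓; dept Finance ✗ → not eligible.
401(k) Plan — status seasonal ✓; no waiver, service 382 days ≥ 2 months (≈60 days) ✓; 30 hrs/wk ≥ 24 ✓; dept Finance ✗ → not eligible.
Floating Holidays — status seasonal ✓; no waiver, service 382 days ≥ 1 year (≈365 days) ✓; rating 3 ≥ 2 ✓; dept Finance ✗ → not eligible.
Meal Allowance — service 382 days ≥ 4 weeks (≈28 days) ✓; grade P4 ≥ P3 ✓; 30 hrs/wk < 40 ✗ → not eligible.
Phone Allowance — status seasonal ✗ (excluded) → not eligible.

Bereavement Leave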